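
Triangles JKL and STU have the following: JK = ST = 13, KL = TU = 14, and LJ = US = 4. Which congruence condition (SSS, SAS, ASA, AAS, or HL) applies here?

The given information matches SSS: All three pairs of corresponding sides are equal (Side-Side-Side).

SSS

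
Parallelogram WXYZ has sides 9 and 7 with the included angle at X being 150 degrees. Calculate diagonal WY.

Using the law of cosines:
d^2 = 9^2 + 7^2 - 2(9)(7)cos(150 degrees)
d^2 = 81 + 49 - 126*-sqrt(3)/2
d^2 = 63*sqrt(3) + 130
d = sqrt(63*sqrt(3) + 130)

sqrt(63*sqrt(3) + 130)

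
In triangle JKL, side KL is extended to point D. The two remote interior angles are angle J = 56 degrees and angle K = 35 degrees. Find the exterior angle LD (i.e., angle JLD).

The interior angle at L is 180 - 56 - 35 = 89 degrees.
The exterior angle and interior angle at L are supplementary:
Exterior angle = 180 - 89 = 91 degrees.

91 degrees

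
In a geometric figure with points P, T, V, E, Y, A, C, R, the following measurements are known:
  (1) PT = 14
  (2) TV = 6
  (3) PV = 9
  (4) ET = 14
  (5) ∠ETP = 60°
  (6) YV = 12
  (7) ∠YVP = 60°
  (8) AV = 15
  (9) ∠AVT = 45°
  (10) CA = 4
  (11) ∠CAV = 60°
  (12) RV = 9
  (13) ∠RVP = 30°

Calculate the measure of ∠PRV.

Step 1: By the law of cosines on triangle RVP: RP² = 9² + 9² − 2·9·9·cos(30°) = 21.7, so RP ≈ 4.66.
Step 2: By the inverse law of cosines on triangle PRV: cos(∠PRV) = (4.66² + 9² − 9²) / (2·4.66·9) = 21.7/83.86 = 0.2588, so ∠PRV = 75°.

Therefore, the measure of angle ∠PRV = 75°.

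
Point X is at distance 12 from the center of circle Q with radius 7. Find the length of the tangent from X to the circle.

tangent = √(d² - r²) = √(12² - 7²) = √(144 - 49) = √95 = sqrt(95)

sqrt(95)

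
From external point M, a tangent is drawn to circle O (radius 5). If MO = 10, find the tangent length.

Let T be the point of tangency. Then OT ⊥ MT (radius ⊥ tangent).
In right triangle OTM: OM² = OT² + MT²
10² = 5² + MT²
MT² = 75, MT = 5*sqrt(3)

5*sqrt(3)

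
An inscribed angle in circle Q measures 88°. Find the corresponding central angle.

Central angle = 2 × 88° = 176° (inscribed angle theorem).

176°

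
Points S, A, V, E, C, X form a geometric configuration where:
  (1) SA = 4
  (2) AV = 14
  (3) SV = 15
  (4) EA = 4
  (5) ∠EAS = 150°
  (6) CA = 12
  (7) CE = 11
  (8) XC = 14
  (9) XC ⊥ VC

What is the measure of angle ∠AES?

Step 1: By the law of cosines on triangle EAS: ES² = 4² + 4² − 2·4·4·cos(150°) = 59.71, so ES ≈ 7.73.
Step 2: By the inverse law of cosines on triangle AES: cos(∠AES) = (4² + 7.73² − 4²) / (2·4·7.73) = 59.71/61.82 = 0.9659, so ∠AES = 15°.

Therefore, the measure of angle ∠AES = 15°.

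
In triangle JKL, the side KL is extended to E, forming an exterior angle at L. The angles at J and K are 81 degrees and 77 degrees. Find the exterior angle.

Exterior angle = 81 + 77 = 158 degrees (exterior angle theorem).

158 degrees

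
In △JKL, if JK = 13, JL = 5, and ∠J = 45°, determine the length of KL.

By the law of cosines: KL^2 = JK^2 + JL^2 - 2*JK*JL*cos(J)
KL^2 = 13^2 + 5^2 - 2*13*5*cos(45°)
KL^2 = 169 + 25 - 130*(sqrt(2)/2)
KL^2 = 194 - 65*sqrt(2)
KL = sqrt(194 - 65*sqrt(2))

sqrt(194 - 65*sqrt(2))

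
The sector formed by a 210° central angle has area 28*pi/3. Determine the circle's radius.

The sector covers 210°/360° = 7/12 of the full circle.
Full circle area = 28*pi/3 / 7/12 = 16*pi.
Since full area = πr², we get r² = 16*pi/π = 16, so r = 4.

4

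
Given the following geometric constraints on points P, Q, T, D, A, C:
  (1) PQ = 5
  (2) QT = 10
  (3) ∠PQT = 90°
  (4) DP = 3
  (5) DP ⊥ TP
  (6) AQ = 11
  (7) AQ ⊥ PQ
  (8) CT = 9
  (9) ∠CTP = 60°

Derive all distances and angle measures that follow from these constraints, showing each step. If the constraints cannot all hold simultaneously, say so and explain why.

The constraints are consistent.

Step 1: From PQ = 5, QT = 10, and ∠PQT = 90°, by the law of cosines:
  PT² = PQ² + QT² - 2·PQ·QT·cos(90°) = 25 + 100 - 0 = 125
  PT = 5·√5

Step 2: From PQ = 5, QA = 11, and ∠PQA = 90°, by the law of cosines:
  PA² = PQ² + QA² - 2·PQ·QA·cos(90°) = 25 + 121 - 0 = 146
  PA = √146

Step 3: From PT = 5·√5, TC = 9, and ∠PTC = 60°, by the law of cosines:
  PC² = PT² + TC² - 2·PT·TC·cos(60°) = 125 + 81 - 100.6 = 105.4
  PC ≈ 10.27

Step 4: From TP = 5·√5, PD = 3, and ∠TPD = 90°, by the law of cosines:
  TD² = TP² + PD² - 2·TP·PD·cos(90°) = 125 + 9 - 0 = 134
  TD = √134

Step 5: From PA = √146, PQ = 5, AQ = 11, by the inverse law of cosines:
  cos(∠APQ) = (PA² + PQ² - AQ²) / (2·PA·PQ)
  ∠APQ = 65.56°

Step 6: From PQ = 5, PT = 5·√5, QT = 10, by the inverse law of cosines:
  cos(∠QPT) = (PQ² + PT² - QT²) / (2·PQ·PT)
  ∠QPT = 63.43°

Step 7: From TP = 5·√5, TQ = 10, PQ = 5, by the inverse law of cosines:
  cos(∠PTQ) = (TP² + TQ² - PQ²) / (2·TP·TQ)
  ∠PTQ = 26.57°

Step 8: From AP = √146, AQ = 11, PQ = 5, by the inverse law of cosines:
  cos(∠PAQ) = (AP² + AQ² - PQ²) / (2·AP·AQ)
  ∠PAQ = 24.44°

Step 9: From PC = 10.27, PT = 5·√5, CT = 9, by the inverse law of cosines:
  cos(∠CPT) = (PC² + PT² - CT²) / (2·PC·PT)
  ∠CPT = 49.4°

Step 10: From TD = √134, TP = 5·√5, DP = 3, by the inverse law of cosines:
  cos(∠DTP) = (TD² + TP² - DP²) / (2·TD·TP)
  ∠DTP = 15.02°

Step 11: From DP = 3, DT = √134, PT = 5·√5, by the inverse law of cosines:
  cos(∠PDT) = (DP² + DT² - PT²) / (2·DP·DT)
  ∠PDT = 74.98°

Step 12: From CP = 10.27, CT = 9, PT = 5·√5, by the inverse law of cosines:
  cos(∠PCT) = (CP² + CT² - PT²) / (2·CP·CT)
  ∠PCT = 70.6°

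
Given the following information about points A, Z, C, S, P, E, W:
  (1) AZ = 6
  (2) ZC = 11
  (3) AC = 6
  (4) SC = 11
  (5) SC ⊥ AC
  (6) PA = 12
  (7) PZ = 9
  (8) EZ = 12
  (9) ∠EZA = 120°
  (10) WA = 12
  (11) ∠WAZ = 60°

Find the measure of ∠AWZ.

Step 1: By the law of cosines on triangle WAZ: WZ² = 12² + 6² − 2·12·6·cos(60°) = 108, so WZ = 6·√3.
Step 2: By the inverse law of cosines on triangle AWZ: cos(∠AWZ) = (12² + (6·√3)² − 6²) / (2·12·6·√3) = 216/249.42 = 0.866, so ∠AWZ = 30°.

Therefore, the measure of angle ∠AWZ = 30°.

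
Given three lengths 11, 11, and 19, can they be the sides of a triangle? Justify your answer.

Sort the sides: 11, 11, 19.
It suffices to check that the sum of the two smallest exceeds the largest:
11 + 11 = 22 > 19. ✓
Yes, a valid triangle can be formed.

Yes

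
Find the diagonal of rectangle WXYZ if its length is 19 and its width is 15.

A rectangle's diagonal splits it into two right triangles, with the diagonal as the hypotenuse.
By the Pythagorean theorem, d^2 = 19^2 + 15^2 = 586.
Therefore d = sqrt(586).

sqrt(586)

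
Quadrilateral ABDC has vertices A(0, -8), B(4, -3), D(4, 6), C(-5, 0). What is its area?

The Shoelace formula works by pairing each vertex with the next (cycling back to the first).
For each pair, compute x_i*y_(i+1) - x_(i+1)*y_i:
  (0*-3 - 4*-8) = 32
  (4*6 - 4*-3) = 36
  (4*0 - -5*6) = 30
  (-5*-8 - 0*0) = 40
Taking half the absolute value of the total: Area = (1/2)(138) = 69.

69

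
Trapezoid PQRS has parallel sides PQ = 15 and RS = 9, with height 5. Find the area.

Area = (15 + 9) * 5 / 2 = 120 / 2 = 60

60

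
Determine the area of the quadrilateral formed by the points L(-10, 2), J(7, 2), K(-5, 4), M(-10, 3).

The Shoelace formula works by pairing each vertex with the next (cycling back to the first).
For each pair, compute x_i*y_(i+1) - x_(i+1)*y_i:
  (-10*2 - 7*2) = -34
  (7*4 - -5*2) = 38
  (-5*3 - -10*4) = 25
  (-10*2 - -10*3) = 10
Taking half the absolute value of the total: Area = (1/2)(39) = 39/2.

39/2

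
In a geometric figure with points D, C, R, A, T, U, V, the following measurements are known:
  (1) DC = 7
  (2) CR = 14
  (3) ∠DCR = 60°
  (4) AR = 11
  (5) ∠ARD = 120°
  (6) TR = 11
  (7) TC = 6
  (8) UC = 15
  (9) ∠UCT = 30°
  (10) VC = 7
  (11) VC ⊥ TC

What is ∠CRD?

Step 1: By the law of cosines on triangle RCD: RD² = 14² + 7² − 2·14·7·cos(60°) = 147, so RD = 7·√3.
Step 2: By the inverse law of cosines on triangle CRD: cos(∠CRD) = (14² + (7·√3)² − 7²) / (2·14·7·√3) = 294/339.48 = 0.866, so ∠CRD = 30°.

Therefore, the measure of angle ∠CRD = 30°.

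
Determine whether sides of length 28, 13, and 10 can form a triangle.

Check the triangle inequality: 13 + 10 = 23 ≤ 28.
Since the sum of two sides does not exceed the third, no triangle can be formed.

No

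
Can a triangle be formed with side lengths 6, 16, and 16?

Sort the sides: 6, 16, 16.
It suffices to check that the sum of the two smallest exceeds the largest:
6 + 16 = 22 > 16. ✓
Yes, a valid triangle can be formed.

Yes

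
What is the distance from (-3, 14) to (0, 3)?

d = sqrt((0 - -3)^2 + (3 - 14)^2)
d = sqrt(3^2 + -11^2)
d = sqrt(9 + 121)
d = sqrt(130)

sqrt(130)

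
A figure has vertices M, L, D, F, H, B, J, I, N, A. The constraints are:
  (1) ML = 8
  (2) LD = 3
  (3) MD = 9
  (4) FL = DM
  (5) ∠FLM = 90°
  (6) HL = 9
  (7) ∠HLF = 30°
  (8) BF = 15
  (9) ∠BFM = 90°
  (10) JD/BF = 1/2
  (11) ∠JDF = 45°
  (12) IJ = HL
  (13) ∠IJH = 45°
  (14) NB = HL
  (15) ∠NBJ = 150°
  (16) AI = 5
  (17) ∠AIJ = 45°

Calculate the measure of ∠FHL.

From the given relations: FL = DM = 9.
Step 1: By the law of cosines on triangle HLF: HF² = 9² + 9² − 2·9·9·cos(30°) = 21.7, so HF ≈ 4.66.
Step 2: By the inverse law of cosines on triangle FHL: cos(∠FHL) = (4.66² + 9² − 9²) / (2·4.66·9) = 21.7/83.86 = 0.2588, so ∠FHL = 75°.

Therefore, the measure of angle ∠FHL = 75°.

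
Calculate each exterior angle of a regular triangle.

Each exterior angle of a regular n-gon is 360 / n.
For n = 3: 360 / 3 = 120 degrees.

120 degrees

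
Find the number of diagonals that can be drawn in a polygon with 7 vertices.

Total line segments between 7 vertices = C(7,2) = 21.
Subtract the 7 sides: 21 - 7 = 14 diagonals.

14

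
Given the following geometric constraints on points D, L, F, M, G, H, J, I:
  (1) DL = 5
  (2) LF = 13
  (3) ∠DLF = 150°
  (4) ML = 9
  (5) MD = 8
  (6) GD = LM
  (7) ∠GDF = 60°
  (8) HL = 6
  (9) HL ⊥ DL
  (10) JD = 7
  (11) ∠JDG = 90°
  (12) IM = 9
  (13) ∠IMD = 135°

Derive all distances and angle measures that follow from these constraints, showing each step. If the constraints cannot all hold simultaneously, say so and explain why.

The constraints are consistent.

From the given relations:
  GD = LM = 9

Step 1: From DL = 5, LF = 13, and ∠DLF = 150°, by the law of cosines:
  DF² = DL² + LF² - 2·DL·LF·cos(150°) = 25 + 169 + 112.6 = 306.6
  DF ≈ 17.51

Step 2: From DL = 5, LH = 6, and ∠DLH = 90°, by the law of cosines:
  DH² = DL² + LH² - 2·DL·LH·cos(90°) = 25 + 36 - 0 = 61
  DH = √61

Step 3: From DM = 8, MI = 9, and ∠DMI = 135°, by the law of cosines:
  DI² = DM² + MI² - 2·DM·MI·cos(135°) = 64 + 81 + 101.8 = 246.8
  DI ≈ 15.71

Step 4: From GD = 9, DJ = 7, and ∠GDJ = 90°, by the law of cosines:
  GJ² = GD² + DJ² - 2·GD·DJ·cos(90°) = 81 + 49 - 0 = 130
  GJ = √130

Step 5: From DL = 5, DM = 8, LM = 9, by the inverse law of cosines:
  cos(∠LDM) = (DL² + DM² - LM²) / (2·DL·DM)
  ∠LDM = 84.26°

Step 6: From LD = 5, LM = 9, DM = 8, by the inverse law of cosines:
  cos(∠DLM) = (LD² + LM² - DM²) / (2·LD·LM)
  ∠DLM = 62.18°

Step 7: From MD = 8, ML = 9, DL = 5, by the inverse law of cosines:
  cos(∠DML) = (MD² + ML² - DL²) / (2·MD·ML)
  ∠DML = 33.56°

Step 8: From FD = 17.51, DG = 9, and ∠FDG = 60°, by the law of cosines:
  FG² = FD² + DG² - 2·FD·DG·cos(60°) = 306.6 + 81 - 157.6 = 230
  FG ≈ 15.17

Step 9: From DF = 17.51, DL = 5, FL = 13, by the inverse law of cosines:
  cos(∠FDL) = (DF² + DL² - FL²) / (2·DF·DL)
  ∠FDL = 21.79°

Step 10: From DH = √61, DL = 5, HL = 6, by the inverse law of cosines:
  cos(∠HDL) = (DH² + DL² - HL²) / (2·DH·DL)
  ∠HDL = 50.19°

Step 11: From DI = 15.71, DM = 8, IM = 9, by the inverse law of cosines:
  cos(∠IDM) = (DI² + DM² - IM²) / (2·DI·DM)
  ∠IDM = 23.9°

Step 12: From FD = 17.51, FL = 13, DL = 5, by the inverse law of cosines:
  cos(∠DFL) = (FD² + FL² - DL²) / (2·FD·FL)
  ∠DFL = 8.21°

Step 13: From GD = 9, GJ = √130, DJ = 7, by the inverse law of cosines:
  cos(∠DGJ) = (GD² + GJ² - DJ²) / (2·GD·GJ)
  ∠DGJ = 37.87°

Step 14: From HD = √61, HL = 6, DL = 5, by the inverse law of cosines:
  cos(∠DHL) = (HD² + HL² - DL²) / (2·HD·HL)
  ∠DHL = 39.81°

Step 15: From JD = 7, JG = √130, DG = 9, by the inverse law of cosines:
  cos(∠DJG) = (JD² + JG² - DG²) / (2·JD·JG)
  ∠DJG = 52.13°

Step 16: From ID = 15.71, IM = 9, DM = 8, by the inverse law of cosines:
  cos(∠DIM) = (ID² + IM² - DM²) / (2·ID·IM)
  ∠DIM = 21.1°

Step 17: From FD = 17.51, FG = 15.17, DG = 9, by the inverse law of cosines:
  cos(∠DFG) = (FD² + FG² - DG²) / (2·FD·FG)
  ∠DFG = 30.93°

Step 18: From GD = 9, GF = 15.17, DF = 17.51, by the inverse law of cosines:
  cos(∠DGF) = (GD² + GF² - DF²) / (2·GD·GF)
  ∠DGF = 89.07°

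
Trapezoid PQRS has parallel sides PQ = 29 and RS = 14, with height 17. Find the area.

Area = (29 + 14) * 17 / 2 = 731 / 2 = 731/2

731/2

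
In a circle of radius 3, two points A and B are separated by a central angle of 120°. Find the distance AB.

Chord length = 2r sin(θ/2)
= 2 × 3 × sin(120°/2)
= 2 × 3 × sin(60°)
= 3*sqrt(3)

3*sqrt(3)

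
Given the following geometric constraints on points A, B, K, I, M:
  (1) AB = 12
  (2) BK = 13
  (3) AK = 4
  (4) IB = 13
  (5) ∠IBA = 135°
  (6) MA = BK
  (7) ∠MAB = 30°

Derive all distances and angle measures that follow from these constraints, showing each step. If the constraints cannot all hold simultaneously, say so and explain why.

The constraints are consistent.

From the given relations:
  MA = BK = 13

Step 1: From AB = 12, BI = 13, and ∠ABI = 135°, by the law of cosines:
  AI² = AB² + BI² - 2·AB·BI·cos(135°) = 144 + 169 + 220.6 = 533.6
  AI ≈ 23.1

Step 2: From BA = 12, AM = 13, and ∠BAM = 30°, by the law of cosines:
  BM² = BA² + AM² - 2·BA·AM·cos(30°) = 144 + 169 - 270.2 = 42.8
  BM ≈ 6.54

Step 3: From AB = 12, AK = 4, BK = 13, by the inverse law of cosines:
  cos(∠BAK) = (AB² + AK² - BK²) / (2·AB·AK)
  ∠BAK = 95.38°

Step 4: From BA = 12, BK = 13, AK = 4, by the inverse law of cosines:
  cos(∠ABK) = (BA² + BK² - AK²) / (2·BA·BK)
  ∠ABK = 17.84°

Step 5: From KA = 4, KB = 13, AB = 12, by the inverse law of cosines:
  cos(∠AKB) = (KA² + KB² - AB²) / (2·KA·KB)
  ∠AKB = 66.78°

Step 6: From AB = 12, AI = 23.1, BI = 13, by the inverse law of cosines:
  cos(∠BAI) = (AB² + AI² - BI²) / (2·AB·AI)
  ∠BAI = 23.45°

Step 7: From BA = 12, BM = 6.54, AM = 13, by the inverse law of cosines:
  cos(∠ABM) = (BA² + BM² - AM²) / (2·BA·BM)
  ∠ABM = 83.49°

Step 8: From IA = 23.1, IB = 13, AB = 12, by the inverse law of cosines:
  cos(∠AIB) = (IA² + IB² - AB²) / (2·IA·IB)
  ∠AIB = 21.55°

Step 9: From MA = 13, MB = 6.54, AB = 12, by the inverse law of cosines:
  cos(∠AMB) = (MA² + MB² - AB²) / (2·MA·MB)
  ∠AMB = 66.51°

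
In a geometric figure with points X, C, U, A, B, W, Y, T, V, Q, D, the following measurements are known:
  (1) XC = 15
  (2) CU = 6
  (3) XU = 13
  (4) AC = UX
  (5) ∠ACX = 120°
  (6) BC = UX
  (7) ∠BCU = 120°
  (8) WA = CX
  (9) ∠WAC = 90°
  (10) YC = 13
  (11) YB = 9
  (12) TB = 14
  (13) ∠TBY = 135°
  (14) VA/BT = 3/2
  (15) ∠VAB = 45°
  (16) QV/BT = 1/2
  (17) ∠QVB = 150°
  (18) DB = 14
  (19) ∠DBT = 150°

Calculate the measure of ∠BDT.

Step 1: By the law of cosines on triangle DBT: DT² = 14² + 14² − 2·14·14·cos(150°) = 731.48, so DT ≈ 27.05.
Step 2: By the inverse law of cosines on triangle BDT: cos(∠BDT) = (14² + 27.05² − 14²) / (2·14·27.05) = 731.48/757.29 = 0.9659, so ∠BDT = 15°.

Therefore, the measure of angle ∠BDT = 15°.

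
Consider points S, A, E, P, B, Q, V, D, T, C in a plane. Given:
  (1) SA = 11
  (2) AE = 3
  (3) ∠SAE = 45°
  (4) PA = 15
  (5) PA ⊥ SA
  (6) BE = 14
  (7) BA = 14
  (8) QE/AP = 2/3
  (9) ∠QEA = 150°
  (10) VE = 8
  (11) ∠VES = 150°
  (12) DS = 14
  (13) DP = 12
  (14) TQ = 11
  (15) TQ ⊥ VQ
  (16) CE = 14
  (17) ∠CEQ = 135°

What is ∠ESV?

Step 1: By the law of cosines on triangle SAE: SE² = 11² + 3² − 2·11·3·cos(45°) = 83.33, so SE ≈ 9.13.
Step 2: By the law of cosines on triangle SEV: SV² = 9.13² + 8² − 2·9.13·8·cos(150°) = 273.82, so SV ≈ 16.55.
Step 3: By the inverse law of cosines on triangle ESV: cos(∠ESV) = (9.13² + 16.55² − 8²) / (2·9.13·16.55) = 293.15/302.11 = 0.9703, so ∠ESV = 13.99°.

Therefore, the measure of angle ∠ESV = 13.99°.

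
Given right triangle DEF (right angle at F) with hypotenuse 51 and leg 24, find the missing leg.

Rearranging the Pythagorean theorem to solve for the unknown leg:
leg^2 = hypotenuse^2 - known_leg^2 = 2601 - 576 = 2025
leg = sqrt(2025) = 45.

45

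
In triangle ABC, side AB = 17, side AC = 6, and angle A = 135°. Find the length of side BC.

By the law of cosines: BC^2 = AB^2 + AC^2 - 2*AB*AC*cos(A)
BC^2 = 17^2 + 6^2 - 2*17*6*cos(135°)
BC^2 = 289 + 36 - 204*(-sqrt(2)/2)
BC^2 = 102*sqrt(2) + 325
BC = sqrt(102*sqrt(2) + 325)

sqrt(102*sqrt(2) + 325)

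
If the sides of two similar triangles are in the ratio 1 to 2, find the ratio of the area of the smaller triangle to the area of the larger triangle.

Area ratio = (side ratio)^2 = (1/2)^2 = 1:4.

1:4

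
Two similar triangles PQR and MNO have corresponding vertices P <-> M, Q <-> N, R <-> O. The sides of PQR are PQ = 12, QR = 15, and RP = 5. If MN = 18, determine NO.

Since the triangles are similar, the ratio of corresponding sides is constant.
Scale factor k = MN / PQ = 18 / 12 = 3/2
NO = k * QR = 3/2 * 15 = 45/2

45/2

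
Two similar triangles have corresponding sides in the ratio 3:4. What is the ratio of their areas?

The ratio of areas of similar triangles equals the square of the side ratio.
Side ratio = 3:4
Area ratio = (3/4)^2 = 9/16 = 9:16

9:16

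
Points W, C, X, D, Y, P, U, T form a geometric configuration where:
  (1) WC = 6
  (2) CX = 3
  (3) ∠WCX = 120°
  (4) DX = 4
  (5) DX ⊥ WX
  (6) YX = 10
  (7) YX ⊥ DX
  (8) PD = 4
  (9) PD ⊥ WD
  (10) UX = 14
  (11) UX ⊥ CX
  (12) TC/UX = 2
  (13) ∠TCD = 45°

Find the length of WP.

Step 1: By the law of cosines on triangle XCW: XW² = 3² + 6² − 2·3·6·cos(120°) = 63, so XW = 3·√7.
Step 2: By the law of cosines on triangle DXW: DW² = 4² + (3·√7)² − 2·4·3·√7·cos(90°) = 79, so DW = √79.
Step 3: By the law of cosines on triangle WDP: WP² = √79² + 4² − 2·√79·4·cos(90°) = 95, so WP = √95.

Therefore, the length of WP = √95.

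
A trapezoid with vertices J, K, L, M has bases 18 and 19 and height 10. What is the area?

Area = (18 + 19) * 10 / 2 = 370 / 2 = 185

185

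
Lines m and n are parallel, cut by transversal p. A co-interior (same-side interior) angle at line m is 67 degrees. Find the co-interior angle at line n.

Co-interior (same-side interior) angles are between the parallel lines on the same side of the transversal.
Unlike corresponding or alternate interior angles, they are supplementary rather than equal.
So the angle = 180 - 67 = 113 degrees.

113 degrees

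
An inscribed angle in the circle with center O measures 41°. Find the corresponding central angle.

Central angle = 2 × 41° = 82° (inscribed angle theorem).

82°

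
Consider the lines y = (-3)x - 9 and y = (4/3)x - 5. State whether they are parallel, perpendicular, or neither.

Slope of line 1: m1 = -3
Slope of line 2: m2 = 4/3
m1 != m2 and m1*m2 = -4 != -1. Neither.

Neither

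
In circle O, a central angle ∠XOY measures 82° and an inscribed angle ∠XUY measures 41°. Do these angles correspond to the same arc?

By the inscribed angle theorem, if both angles subtend the same arc, the inscribed angle must be half the central angle.
Half of 82° = 41°, which equals the given inscribed angle of 41°.
Therefore, yes, they correspond to the same arc.

Yes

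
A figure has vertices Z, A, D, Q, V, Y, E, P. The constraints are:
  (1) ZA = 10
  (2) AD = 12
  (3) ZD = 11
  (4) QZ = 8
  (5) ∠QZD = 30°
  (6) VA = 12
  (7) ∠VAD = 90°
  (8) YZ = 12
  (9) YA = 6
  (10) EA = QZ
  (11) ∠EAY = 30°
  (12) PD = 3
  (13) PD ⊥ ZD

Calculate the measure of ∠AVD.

Step 1: By the law of cosines on triangle VAD: VD² = 12² + 12² − 2·12·12·cos(90°) = 288, so VD = 12·√2.
Step 2: By the inverse law of cosines on triangle AVD: cos(∠AVD) = (12² + (12·√2)² − 12²) / (2·12·12·√2) = 288/407.29 = 0.7071, so ∠AVD = 45°.

Therefore, the measure of angle ∠AVD = 45°.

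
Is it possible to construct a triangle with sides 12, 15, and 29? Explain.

The longest side is 29. The other two sides sum to 12 + 15 = 27.
Since 27 ≤ 29, the two shorter sides cannot reach around to close the triangle.

No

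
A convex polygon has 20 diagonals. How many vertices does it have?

Using d = n(n - 3)/2, we solve 20 = n(n - 3)/2.
So n(n - 3) = 40.
Testing n = 8: 8 * 5 = 40 = 40. Correct.
The polygon has 8 sides.

8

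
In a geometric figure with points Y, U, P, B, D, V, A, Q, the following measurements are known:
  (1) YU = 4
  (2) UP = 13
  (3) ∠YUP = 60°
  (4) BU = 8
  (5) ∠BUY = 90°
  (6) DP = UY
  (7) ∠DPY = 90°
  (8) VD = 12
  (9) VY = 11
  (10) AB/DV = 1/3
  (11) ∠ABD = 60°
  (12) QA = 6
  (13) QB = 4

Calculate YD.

From the given relations: DP = UY = 4.
Step 1: By the law of cosines on triangle PUY: PY² = 13² + 4² − 2·13·4·cos(60°) = 133, so PY = √133.
Step 2: By the law of cosines on triangle YPD: YD² = √133² + 4² − 2·√133·4·cos(90°) = 149, so YD = √149.

Therefore, the length of YD = √149.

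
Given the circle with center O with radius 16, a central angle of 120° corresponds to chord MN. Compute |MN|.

Chord length = 2r sin(θ/2)
= 2 × 16 × sin(120°/2)
= 2 × 16 × sin(60°)
= 16*sqrt(3)

16*sqrt(3)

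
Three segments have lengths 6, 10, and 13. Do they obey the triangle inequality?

Sort the sides: 6, 10, 13.
It suffices to check that the sum of the two smallest exceeds the largest:
6 + 10 = 16 > 13. ✓
Yes, a valid triangle can be formed.

Yes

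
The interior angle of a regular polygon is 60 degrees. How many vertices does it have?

The exterior angle is the supplement of the interior angle: 180 - 60 = 120 degrees.
Since the exterior angles of any convex polygon sum to 360 degrees, the number of sides is 360 / 120 = 3.

3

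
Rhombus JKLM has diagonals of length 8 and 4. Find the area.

The diagonals of a rhombus divide it into four right triangles.
Each triangle has legs 8/ 2 = 4 and 4/2 = 2, so each has area (1/2)*4*2 = 4.
Four such triangles give total area = (d1 * d2) / 2 = 16.

16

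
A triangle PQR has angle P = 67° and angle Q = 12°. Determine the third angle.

By the triangle angle sum property, the three interior angles of any triangle add up to 180°.
We know angle P = 67° and angle Q = 12°, so their sum is 79°.
Therefore angle R = 180° - 79° = 101°.

101 degrees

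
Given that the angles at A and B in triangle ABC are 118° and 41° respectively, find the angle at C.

Let angle C = x. Then 118 + 41 + x = 180.
x = 180 - 159 = 21 degrees.

21 degrees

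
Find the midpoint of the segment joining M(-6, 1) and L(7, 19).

The midpoint is the point halfway along the segment.
Move half the horizontal distance: -6 + (7 - -6)/2 = -6 + 13/2 = 1/2
Move half the vertical distance: 1 + (19 - 1)/2 = 1 + 18/2 = 10
Midpoint = (1/2, 10)

(1/2, 10)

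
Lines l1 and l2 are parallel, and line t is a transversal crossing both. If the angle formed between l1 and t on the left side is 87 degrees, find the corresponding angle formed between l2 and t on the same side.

Corresponding angles are equal: 87 degrees.

87 degrees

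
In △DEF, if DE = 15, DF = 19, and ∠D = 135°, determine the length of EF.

When two sides and the included angle are known, the law of cosines gives the third side.
c^2 = a^2 + b^2 - 2ab cos(C) generalizes the Pythagorean theorem to non-right triangles.
Here: EF^2 = 225 + 361 - 570*(-sqrt(2)/2) = 285*sqrt(2) + 586
EF = sqrt(285*sqrt(2) + 586)

sqrt(285*sqrt(2) + 586)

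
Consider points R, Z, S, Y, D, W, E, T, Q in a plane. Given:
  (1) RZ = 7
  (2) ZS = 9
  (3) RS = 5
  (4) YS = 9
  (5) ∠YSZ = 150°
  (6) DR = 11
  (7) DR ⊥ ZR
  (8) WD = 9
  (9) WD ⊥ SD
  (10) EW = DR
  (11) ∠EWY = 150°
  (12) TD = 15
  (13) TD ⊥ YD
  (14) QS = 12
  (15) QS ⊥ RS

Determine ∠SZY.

Step 1: By the law of cosines on triangle ZSY: ZY² = 9² + 9² − 2·9·9·cos(150°) = 302.3, so ZY ≈ 17.39.
Step 2: By the inverse law of cosines on triangle SZY: cos(∠SZY) = (9² + 17.39² − 9²) / (2·9·17.39) = 302.3/312.96 = 0.9659, so ∠SZY = 15°.

Therefore, the measure of angle ∠SZY = 15°.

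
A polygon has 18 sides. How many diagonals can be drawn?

Each of the 18 vertices connects to 15 non-adjacent vertices via diagonals.
Total connections = 18 × 15 = 270, but each diagonal is counted twice.
Number of diagonals = 270 / 2 = 135.

135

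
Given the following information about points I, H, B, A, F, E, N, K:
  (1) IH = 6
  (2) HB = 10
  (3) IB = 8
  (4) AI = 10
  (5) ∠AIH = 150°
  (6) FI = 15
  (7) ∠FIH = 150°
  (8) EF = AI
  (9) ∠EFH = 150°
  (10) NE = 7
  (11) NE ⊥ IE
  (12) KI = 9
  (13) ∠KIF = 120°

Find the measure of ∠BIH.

Step 1: By the inverse law of cosines on triangle BIH: cos(∠BIH) = (8² + 6² − 10²) / (2·8·6) = 0/96 = 0, so ∠BIH = 90°.

Therefore, the measure of angle ∠BIH = 90°.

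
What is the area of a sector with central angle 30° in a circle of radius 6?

Sector area = π(6²)(1/12) = 3*pi

3*pi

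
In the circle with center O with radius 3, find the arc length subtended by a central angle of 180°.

The full circumference is 2πr = 2π(3) = 6*pi.
The arc spans 180° out of 360°, which is a fraction of 1/2.
Arc length = 6*pi × 1/2 = 3*pi.

3*pi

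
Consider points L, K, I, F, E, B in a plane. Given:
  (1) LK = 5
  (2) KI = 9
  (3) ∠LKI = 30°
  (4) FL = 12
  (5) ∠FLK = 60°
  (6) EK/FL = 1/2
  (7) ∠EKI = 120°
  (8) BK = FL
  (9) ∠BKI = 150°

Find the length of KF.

Step 1: By the law of cosines on triangle KLF: KF² = 5² + 12² − 2·5·12·cos(60°) = 109, so KF = √109.

Therefore, the length of KF = √109.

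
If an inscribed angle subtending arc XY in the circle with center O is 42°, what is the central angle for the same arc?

Central angle = 2 × 42° = 84° (inscribed angle theorem).

84°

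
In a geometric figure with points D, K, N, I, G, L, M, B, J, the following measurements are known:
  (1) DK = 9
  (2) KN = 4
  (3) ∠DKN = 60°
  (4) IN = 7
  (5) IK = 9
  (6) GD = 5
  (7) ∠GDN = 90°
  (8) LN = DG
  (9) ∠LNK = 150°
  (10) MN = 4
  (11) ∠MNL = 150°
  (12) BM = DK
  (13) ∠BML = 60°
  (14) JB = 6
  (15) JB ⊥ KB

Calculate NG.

Step 1: By the law of cosines on triangle DKN: DN² = 9² + 4² − 2·9·4·cos(60°) = 61, so DN = √61.
Step 2: By the law of cosines on triangle NDG: NG² = √61² + 5² − 2·√61·5·cos(90°) = 86, so NG = √86.

Therefore, the length of NG = √86.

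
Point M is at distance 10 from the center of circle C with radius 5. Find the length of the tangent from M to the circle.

The tangent, radius, and line from the external point to the center form a right triangle.
The right angle is where the tangent meets the radius.
By the Pythagorean theorem: tangent² + 5² = 10²
tangent² = 100 - 25 = 75
tangent = 5*sqrt(3)

5*sqrt(3)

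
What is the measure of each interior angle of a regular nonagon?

Each interior angle of a regular n-gon is (n - 2) * 180 / n.
For n = 9: (9 - 2) * 180 / 9 = 1260/9 = 140 degrees.

140 degrees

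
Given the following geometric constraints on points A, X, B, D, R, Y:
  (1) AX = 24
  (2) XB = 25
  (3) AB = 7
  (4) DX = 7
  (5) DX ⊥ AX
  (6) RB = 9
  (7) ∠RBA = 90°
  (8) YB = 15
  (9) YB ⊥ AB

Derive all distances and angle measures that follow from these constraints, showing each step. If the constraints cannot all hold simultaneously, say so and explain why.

The constraints are consistent.

Step 1: From AX = 24, XD = 7, and ∠AXD = 90°, by the law of cosines:
  AD² = AX² + XD² - 2·AX·XD·cos(90°) = 576 + 49 - 0 = 625
  AD = 25

Step 2: From AB = 7, BR = 9, and ∠ABR = 90°, by the law of cosines:
  AR² = AB² + BR² - 2·AB·BR·cos(90°) = 49 + 81 - 0 = 130
  AR = √130

Step 3: From AB = 7, BY = 15, and ∠ABY = 90°, by the law of cosines:
  AY² = AB² + BY² - 2·AB·BY·cos(90°) = 49 + 225 - 0 = 274
  AY ≈ 16.55

Step 4: From AB = 7, AX = 24, BX = 25, by the inverse law of cosines:
  cos(∠BAX) = (AB² + AX² - BX²) / (2·AB·AX)
  ∠BAX = 90°

Step 5: From XA = 24, XB = 25, AB = 7, by the inverse law of cosines:
  cos(∠AXB) = (XA² + XB² - AB²) / (2·XA·XB)
  ∠AXB = 16.26°

Step 6: From BA = 7, BX = 25, AX = 24, by the inverse law of cosines:
  cos(∠ABX) = (BA² + BX² - AX²) / (2·BA·BX)
  ∠ABX = 73.74°

Step 7: From AB = 7, AR = √130, BR = 9, by the inverse law of cosines:
  cos(∠BAR) = (AB² + AR² - BR²) / (2·AB·AR)
  ∠BAR = 52.13°

Step 8: From AB = 7, AY = 16.55, BY = 15, by the inverse law of cosines:
  cos(∠BAY) = (AB² + AY² - BY²) / (2·AB·AY)
  ∠BAY = 64.98°

Step 9: From AD = 25, AX = 24, DX = 7, by the inverse law of cosines:
  cos(∠DAX) = (AD² + AX² - DX²) / (2·AD·AX)
  ∠DAX = 16.26°

Step 10: From DA = 25, DX = 7, AX = 24, by the inverse law of cosines:
  cos(∠ADX) = (DA² + DX² - AX²) / (2·DA·DX)
  ∠ADX = 73.74°

Step 11: From RA = √130, RB = 9, AB = 7, by the inverse law of cosines:
  cos(∠ARB) = (RA² + RB² - AB²) / (2·RA·RB)
  ∠ARB = 37.87°

Step 12: From YA = 16.55, YB = 15, AB = 7, by the inverse law of cosines:
  cos(∠AYB) = (YA² + YB² - AB²) / (2·YA·YB)
  ∠AYB = 25.02°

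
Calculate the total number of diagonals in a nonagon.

Each of the 9 vertices connects to 6 non-adjacent vertices via diagonals.
Total connections = 9 × 6 = 54, but each diagonal is counted twice.
Number of diagonals = 54 / 2 = 27.

27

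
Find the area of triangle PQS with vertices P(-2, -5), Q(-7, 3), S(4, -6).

The Shoelace formula computes the area from vertex coordinates by summing cross products.
For vertices (-2,-5), (-7,3), (4,-6):
Signed sum = -2*3 - -7*-5 + -7*-6 - 4*3 + 4*-5 - -2*-6
= -41 + 30 + -32 = -43
Area = (1/2)|-43| = 43/2.

43/2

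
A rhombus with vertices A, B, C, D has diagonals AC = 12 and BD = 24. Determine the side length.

The diagonals of a rhombus bisect each other at right angles.
Half-diagonals: 12/2 = 6 and 24/2 = 12
side = sqrt(6^2 + 12^2)
side = sqrt(36 + 144)
side = sqrt(180) = 6*sqrt(5)

6*sqrt(5)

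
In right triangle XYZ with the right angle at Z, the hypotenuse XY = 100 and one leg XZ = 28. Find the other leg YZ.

YZ = sqrt(100^2 - 28^2) = sqrt(9216) = 96

96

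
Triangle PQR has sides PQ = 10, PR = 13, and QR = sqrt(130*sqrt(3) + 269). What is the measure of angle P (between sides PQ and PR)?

cos(P) = (10² + 13² - (sqrt(130*sqrt(3) + 269))²) / (2 × 10 × 13) = -sqrt(3)/2, so P = arccos(-sqrt(3)/2) = 150°.

150°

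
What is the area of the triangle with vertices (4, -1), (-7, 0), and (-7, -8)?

Shoelace: Area = (1/2)|4(0--8) + -7(-8--1) + -7(-1-0)| = (1/2)(88) = 44

44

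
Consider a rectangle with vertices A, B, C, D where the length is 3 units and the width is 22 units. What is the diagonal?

Using the Pythagorean theorem:
d² = 3² + 22² = 9 + 484 = 493
d = sqrt(493)

sqrt(493)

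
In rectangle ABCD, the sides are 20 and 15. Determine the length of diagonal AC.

d = sqrt(20^2 + 15^2) = sqrt(625) = 25

25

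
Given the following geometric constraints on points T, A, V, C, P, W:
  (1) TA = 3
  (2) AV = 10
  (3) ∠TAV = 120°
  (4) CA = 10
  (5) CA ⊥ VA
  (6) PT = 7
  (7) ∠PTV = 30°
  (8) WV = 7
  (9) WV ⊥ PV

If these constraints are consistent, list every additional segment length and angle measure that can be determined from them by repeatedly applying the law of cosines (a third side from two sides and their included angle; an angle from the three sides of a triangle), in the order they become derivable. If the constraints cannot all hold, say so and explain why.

The constraints are consistent. Derivable facts, in order:
After 1 step:
- TV = √139
- VC = 10·√2
After 2 steps:
- VP ≈ 6.71
- ∠ACV = 45°
- ∠ATV = 47.27°
- ∠AVC = 45°
- ∠AVT = 12.73°
After 3 steps:
- PW ≈ 9.7
- ∠PVT = 31.43°
- ∠TPV = 118.57°
After 4 steps:
- ∠PWV = 43.8°
- ∠VPW = 46.2°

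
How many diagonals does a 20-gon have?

The number of diagonals in an n-gon is n(n - 3)/2.
For n = 20: 20(20 - 3)/2 = 20 × 17 / 2 = 170.

170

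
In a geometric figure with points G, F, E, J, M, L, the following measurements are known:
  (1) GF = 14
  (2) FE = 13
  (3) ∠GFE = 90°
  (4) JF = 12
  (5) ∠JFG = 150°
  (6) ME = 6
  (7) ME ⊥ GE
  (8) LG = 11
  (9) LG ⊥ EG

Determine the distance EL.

Step 1: By the law of cosines on triangle EFG: EG² = 13² + 14² − 2·13·14·cos(90°) = 365, so EG ≈ 19.1.
Step 2: By the law of cosines on triangle EGL: EL² = 19.1² + 11² − 2·19.1·11·cos(90°) = 486, so EL = 9·√6.

Therefore, the length of EL = 9·√6.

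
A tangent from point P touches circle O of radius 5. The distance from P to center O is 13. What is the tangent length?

tangent = √(d² - r²) = √(13² - 5²) = √(169 - 25) = √144 = 12

12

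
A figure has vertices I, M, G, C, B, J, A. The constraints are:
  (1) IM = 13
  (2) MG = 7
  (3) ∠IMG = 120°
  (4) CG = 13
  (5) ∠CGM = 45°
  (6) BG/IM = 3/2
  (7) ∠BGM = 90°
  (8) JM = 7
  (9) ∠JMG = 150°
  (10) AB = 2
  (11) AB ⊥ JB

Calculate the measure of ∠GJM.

Step 1: By the law of cosines on triangle JMG: JG² = 7² + 7² − 2·7·7·cos(150°) = 182.87, so JG ≈ 13.52.
Step 2: By the inverse law of cosines on triangle GJM: cos(∠GJM) = (13.52² + 7² − 7²) / (2·13.52·7) = 182.87/189.32 = 0.9659, so ∠GJM = 15°.

Therefore, the measure of angle ∠GJM = 15°.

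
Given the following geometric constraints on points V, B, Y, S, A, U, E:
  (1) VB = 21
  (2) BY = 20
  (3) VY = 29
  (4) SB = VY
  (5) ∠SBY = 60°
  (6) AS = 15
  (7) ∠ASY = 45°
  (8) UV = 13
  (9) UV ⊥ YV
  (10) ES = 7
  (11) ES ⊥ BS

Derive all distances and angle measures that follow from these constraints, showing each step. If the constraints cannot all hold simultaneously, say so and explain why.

The constraints are consistent.

From the given relations:
  SB = VY = 29

Step 1: From BS = 29, SE = 7, and ∠BSE = 90°, by the law of cosines:
  BE² = BS² + SE² - 2·BS·SE·cos(90°) = 841 + 49 - 0 = 890
  BE ≈ 29.83

Step 2: From YB = 20, BS = 29, and ∠YBS = 60°, by the law of cosines:
  YS² = YB² + BS² - 2·YB·BS·cos(60°) = 400 + 841 - 580 = 661
  YS ≈ 25.71

Step 3: From YV = 29, VU = 13, and ∠YVU = 90°, by the law of cosines:
  YU² = YV² + VU² - 2·YV·VU·cos(90°) = 841 + 169 - 0 = 1010
  YU ≈ 31.78

Step 4: From VB = 21, VY = 29, BY = 20, by the inverse law of cosines:
  cos(∠BVY) = (VB² + VY² - BY²) / (2·VB·VY)
  ∠BVY = 43.6°

Step 5: From BV = 21, BY = 20, VY = 29, by the inverse law of cosines:
  cos(∠VBY) = (BV² + BY² - VY²) / (2·BV·BY)
  ∠VBY = 90°

Step 6: From YB = 20, YV = 29, BV = 21, by the inverse law of cosines:
  cos(∠BYV) = (YB² + YV² - BV²) / (2·YB·YV)
  ∠BYV = 46.4°

Step 7: From YS = 25.71, SA = 15, and ∠YSA = 45°, by the law of cosines:
  YA² = YS² + SA² - 2·YS·SA·cos(45°) = 661 + 225 - 545.4 = 340.6
  YA ≈ 18.46

Step 8: From BE = 29.83, BS = 29, ES = 7, by the inverse law of cosines:
  cos(∠EBS) = (BE² + BS² - ES²) / (2·BE·BS)
  ∠EBS = 13.57°

Step 9: From YB = 20, YS = 25.71, BS = 29, by the inverse law of cosines:
  cos(∠BYS) = (YB² + YS² - BS²) / (2·YB·YS)
  ∠BYS = 77.65°

Step 10: From YU = 31.78, YV = 29, UV = 13, by the inverse law of cosines:
  cos(∠UYV) = (YU² + YV² - UV²) / (2·YU·YV)
  ∠UYV = 24.15°

Step 11: From SB = 29, SY = 25.71, BY = 20, by the inverse law of cosines:
  cos(∠BSY) = (SB² + SY² - BY²) / (2·SB·SY)
  ∠BSY = 42.35°

Step 12: From UV = 13, UY = 31.78, VY = 29, by the inverse law of cosines:
  cos(∠VUY) = (UV² + UY² - VY²) / (2·UV·UY)
  ∠VUY = 65.85°

Step 13: From EB = 29.83, ES = 7, BS = 29, by the inverse law of cosines:
  cos(∠BES) = (EB² + ES² - BS²) / (2·EB·ES)
  ∠BES = 76.43°

Step 14: From YA = 18.46, YS = 25.71, AS = 15, by the inverse law of cosines:
  cos(∠AYS) = (YA² + YS² - AS²) / (2·YA·YS)
  ∠AYS = 35.08°

Step 15: From AS = 15, AY = 18.46, SY = 25.71, by the inverse law of cosines:
  cos(∠SAY) = (AS² + AY² - SY²) / (2·AS·AY)
  ∠SAY = 99.92°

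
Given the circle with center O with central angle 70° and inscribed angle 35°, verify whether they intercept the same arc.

By the inscribed angle theorem, if both angles subtend the same arc, the inscribed angle must be half the central angle.
Half of 70° = 35°, which equals the given inscribed angle of 35°.
Therefore, yes, they correspond to the same arc.

Yes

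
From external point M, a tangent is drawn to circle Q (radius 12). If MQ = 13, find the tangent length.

tangent = √(d² - r²) = √(13² - 12²) = √(169 - 144) = √25 = 5

5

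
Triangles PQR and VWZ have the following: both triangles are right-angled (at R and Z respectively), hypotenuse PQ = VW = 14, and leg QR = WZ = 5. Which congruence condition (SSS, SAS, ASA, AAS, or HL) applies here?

The given information matches HL: The hypotenuse and one leg of two right triangles are equal (Hypotenuse-Leg).

HL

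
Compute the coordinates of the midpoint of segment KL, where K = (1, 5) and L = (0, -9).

The midpoint is the point halfway along the segment.
Move half the horizontal distance: 1 + (0 - 1)/2 = 1 + -1/2 = 1/2
Move half the vertical distance: 5 + (-9 - 5)/2 = 5 + -14/2 = -2
Midpoint = (1/2, -2)

(1/2, -2)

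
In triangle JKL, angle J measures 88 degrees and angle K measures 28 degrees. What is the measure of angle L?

The interior angles sum to 180°: angle L = 180 - 88 - 28 = 64°.
The triangle is acute (angles 88°, 28°, 64°).

64 degrees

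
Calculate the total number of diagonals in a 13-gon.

Total line segments between 13 vertices = C(13,2) = 78.
Subtract the 13 sides: 78 - 13 = 65 diagonals.

65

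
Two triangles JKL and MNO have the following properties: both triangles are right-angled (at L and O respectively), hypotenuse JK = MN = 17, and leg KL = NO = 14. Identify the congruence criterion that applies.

Consider the given information: both triangles are right-angled (at L and O respectively), hypotenuse JK = MN = 17, and leg KL = NO = 14
This is not SSS or SAS: SSS requires all three pairs of sides, but we don't have that. SAS requires two sides and the included angle between them.
The correct criterion is HL. The hypotenuse and one leg of two right triangles are equal (Hypotenuse-Leg).

HL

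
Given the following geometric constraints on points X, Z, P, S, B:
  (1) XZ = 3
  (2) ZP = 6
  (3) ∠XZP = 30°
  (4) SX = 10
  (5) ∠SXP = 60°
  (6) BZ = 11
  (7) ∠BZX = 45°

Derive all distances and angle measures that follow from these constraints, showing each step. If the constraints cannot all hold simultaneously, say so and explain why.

The constraints are consistent.

Step 1: From XZ = 3, ZP = 6, and ∠XZP = 30°, by the law of cosines:
  XP² = XZ² + ZP² - 2·XZ·ZP·cos(30°) = 9 + 36 - 31.18 = 13.82
  XP ≈ 3.72

Step 2: From XZ = 3, ZB = 11, and ∠XZB = 45°, by the law of cosines:
  XB² = XZ² + ZB² - 2·XZ·ZB·cos(45°) = 9 + 121 - 46.67 = 83.33
  XB ≈ 9.13

Step 3: From PX = 3.72, XS = 10, and ∠PXS = 60°, by the law of cosines:
  PS² = PX² + XS² - 2·PX·XS·cos(60°) = 13.82 + 100 - 37.18 = 76.64
  PS ≈ 8.75

Step 4: From XB = 9.13, XZ = 3, BZ = 11, by the inverse law of cosines:
  cos(∠BXZ) = (XB² + XZ² - BZ²) / (2·XB·XZ)
  ∠BXZ = 121.56°

Step 5: From XP = 3.72, XZ = 3, PZ = 6, by the inverse law of cosines:
  cos(∠PXZ) = (XP² + XZ² - PZ²) / (2·XP·XZ)
  ∠PXZ = 126.21°

Step 6: From PX = 3.72, PZ = 6, XZ = 3, by the inverse law of cosines:
  cos(∠XPZ) = (PX² + PZ² - XZ²) / (2·PX·PZ)
  ∠XPZ = 23.79°

Step 7: From BX = 9.13, BZ = 11, XZ = 3, by the inverse law of cosines:
  cos(∠XBZ) = (BX² + BZ² - XZ²) / (2·BX·BZ)
  ∠XBZ = 13.44°

Step 8: From PS = 8.75, PX = 3.72, SX = 10, by the inverse law of cosines:
  cos(∠SPX) = (PS² + PX² - SX²) / (2·PS·PX)
  ∠SPX = 98.42°

Step 9: From SP = 8.75, SX = 10, PX = 3.72, by the inverse law of cosines:
  cos(∠PSX) = (SP² + SX² - PX²) / (2·SP·SX)
  ∠PSX = 21.58°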